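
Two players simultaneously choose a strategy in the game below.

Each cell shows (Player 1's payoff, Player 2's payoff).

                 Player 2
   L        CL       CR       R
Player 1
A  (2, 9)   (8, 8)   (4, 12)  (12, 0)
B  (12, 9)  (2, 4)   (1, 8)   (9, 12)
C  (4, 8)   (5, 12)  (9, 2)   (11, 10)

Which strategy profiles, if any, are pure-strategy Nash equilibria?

Player 1 against L: payoffs 2, 12, 4 → best response B.
Player 1 against CL: payoffs 8, 2, 5 → best response A.
Player 1 against CR: payoffs 4, 1, 9 → best response C.
Player 1 against R: payoffs 12, 9, 11 → best response A.
Player 2 against A: payoffs 9, 8, 12, 0 → best response CR.
Player 2 against B: payoffs 9, 4, 8, 12 → best response R.
Player 2 against C: payoffs 8, 12, 2, 10 → best response CL.
No profile is a mutual best response for all players.

There is no pure-strategy Nash equilibrium.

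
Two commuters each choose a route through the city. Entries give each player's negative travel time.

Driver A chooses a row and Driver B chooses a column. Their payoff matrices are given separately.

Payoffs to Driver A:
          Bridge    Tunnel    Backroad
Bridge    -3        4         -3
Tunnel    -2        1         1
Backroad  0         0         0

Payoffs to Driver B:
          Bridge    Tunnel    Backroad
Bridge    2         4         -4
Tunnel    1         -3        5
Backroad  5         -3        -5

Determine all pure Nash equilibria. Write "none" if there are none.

For each strategy profile, look for a profitable unilateral deviation.
(Bridge, Bridge): Driver A can switch to Tunnel (-3 → -2). Not NE.
(Bridge, Tunnel): Driver A gets 4, best alternative 1; Driver B gets 4, best alternative 2. No profitable deviation — NE.
(Bridge, Backroad): Driver A can switch to Tunnel (-3 → 1). Not NE.
(Tunnel, Bridge): Driver A can switch to Backroad (-2 → 0). Not NE.
(Tunnel, Tunnel): Driver A can switch to Bridge (1 → 4). Not NE.
(Tunnel, Backroad): Driver A gets 1, best alternative 0; Driver B gets 5, best alternative 1. No profitable deviation — NE.
(Backroad, Bridge): Driver A gets 0, best alternative -2; Driver B gets 5, best alternative -3. No profitable deviation — NE.
(Backroad, Tunnel): Driver A can switch to Bridge (0 → 4). Not NE.
(Backroad, Backroad): Driver A can switch to Tunnel (0 → 1). Not NE.

(Bridge, Tunnel) and (Tunnel, Backroad) and (Backroad, Bridge)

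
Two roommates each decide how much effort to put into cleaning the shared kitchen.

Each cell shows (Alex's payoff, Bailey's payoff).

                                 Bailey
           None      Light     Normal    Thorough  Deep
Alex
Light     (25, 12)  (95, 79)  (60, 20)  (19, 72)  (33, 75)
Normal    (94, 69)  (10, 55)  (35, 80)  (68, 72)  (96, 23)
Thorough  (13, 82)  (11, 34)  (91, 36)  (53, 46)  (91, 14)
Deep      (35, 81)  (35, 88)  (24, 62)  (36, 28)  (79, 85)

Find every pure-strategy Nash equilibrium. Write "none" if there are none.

(Light, Light)

(Light, None): Alex can switch to Normal (25 → 94). Not NE.
(Light, Light): Alex gets 95, best alternative 35; Bailey gets 79, best alternative 75. No profitable deviation — NE.
(Light, Normal): Alex can switch to Thorough (60 → 91). Not NE.
(Light, Thorough): Alex can switch to Normal (19 → 68). Not NE.
(Light, Deep): Alex can switch to Normal (33 → 96). Not NE.
(Normal, None): Bailey can switch to Normal (69 → 80). Not NE.
(Normal, Light): Alex can switch to Light (10 → 95). Not NE.
(The remaining 13 profiles each have a profitable deviation by the same check.)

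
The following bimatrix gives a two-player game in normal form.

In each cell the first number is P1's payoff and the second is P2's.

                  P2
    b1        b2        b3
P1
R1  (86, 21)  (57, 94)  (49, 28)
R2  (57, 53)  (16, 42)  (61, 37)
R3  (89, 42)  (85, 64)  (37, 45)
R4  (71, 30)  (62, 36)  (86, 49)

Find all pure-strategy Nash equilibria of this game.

(R3, b2), (R4, b3)

P1 against b1: payoffs 86, 57, 89, 71 → best response R3.
P1 against b2: payoffs 57, 16, 85, 62 → best response R3.
P1 against b3: payoffs 49, 61, 37, 86 → best response R4.
P2 against R1: payoffs 21, 94, 28 → best response b2.
P2 against R2: payoffs 53, 42, 37 → best response b1.
P2 against R3: payoffs 42, 64, 45 → best response b2.
P2 against R4: payoffs 30, 36, 49 → best response b3.
Mutual best responses: (R3, b2); (R4, b3).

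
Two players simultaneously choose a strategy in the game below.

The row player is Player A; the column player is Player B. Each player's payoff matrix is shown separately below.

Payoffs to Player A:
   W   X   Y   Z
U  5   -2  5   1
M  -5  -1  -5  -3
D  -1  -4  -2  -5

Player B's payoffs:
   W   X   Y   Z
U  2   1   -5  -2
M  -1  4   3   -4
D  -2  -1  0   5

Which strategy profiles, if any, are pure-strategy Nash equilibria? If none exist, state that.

Mark each player's best response to every combination of opponents' strategies; a profile where every player is best-responding is a pure Nash equilibrium.
Player A against W: payoffs 5, -5, -1 → best response U.
Player A against X: payoffs -2, -1, -4 → best response M.
Player A against Y: payoffs 5, -5, -2 → best response U.
Player A against Z: payoffs 1, -3, -5 → best response U.
Player B against U: payoffs 2, 1, -5, -2 → best response W.
Player B against M: payoffs -1, 4, 3, -4 → best response X.
Player B against D: payoffs -2, -1, 0, 5 → best response Z.
Mutual best responses: (U, W); (M, X).

Pure-strategy Nash equilibria: (U, W); (M, X)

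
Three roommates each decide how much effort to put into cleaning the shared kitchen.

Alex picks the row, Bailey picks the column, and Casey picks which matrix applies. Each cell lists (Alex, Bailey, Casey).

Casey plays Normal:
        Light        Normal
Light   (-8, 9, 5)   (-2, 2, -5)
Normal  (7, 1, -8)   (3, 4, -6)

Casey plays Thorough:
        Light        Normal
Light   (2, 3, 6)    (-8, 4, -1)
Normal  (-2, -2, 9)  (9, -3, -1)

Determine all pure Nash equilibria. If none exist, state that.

No pure-strategy Nash equilibrium.

For each player, find the best response to each opponent profile; mutual best responses are the pure NE.
Alex against (Light, Normal): payoffs -8, 7 → best response Normal.
Alex against (Light, Thorough): payoffs 2, -2 → best response Light.
Alex against (Normal, Normal): payoffs -2, 3 → best response Normal.
Alex against (Normal, Thorough): payoffs -8, 9 → best response Normal.
Bailey against (Light, Normal): payoffs 9, 2 → best response Light.
Bailey against (Light, Thorough): payoffs 3, 4 → best response Normal.
Bailey against (Normal, Normal): payoffs 1, 4 → best response Normal.
Bailey against (Normal, Thorough): payoffs -2, -3 → best response Light.
Casey against (Light, Light): payoffs 5, 6 → best response Thorough.
Casey against (Light, Normal): payoffs -5, -1 → best response Thorough.
Casey against (Normal, Light): payoffs -8, 9 → best response Thorough.
Casey against (Normal, Normal): payoffs -6, -1 → best response Thorough.
No profile is a mutual best response for all players.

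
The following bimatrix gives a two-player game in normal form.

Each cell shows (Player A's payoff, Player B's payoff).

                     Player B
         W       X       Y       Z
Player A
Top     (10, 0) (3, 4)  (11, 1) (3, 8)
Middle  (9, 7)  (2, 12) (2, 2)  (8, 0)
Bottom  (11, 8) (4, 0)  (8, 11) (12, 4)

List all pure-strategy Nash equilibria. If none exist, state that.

No pure-strategy Nash equilibrium.

Mark each player's best response to every combination of opponents' strategies; a profile where every player is best-responding is a pure Nash equilibrium.
Player A against W: payoffs 10, 9, 11 → best response Bottom.
Player A against X: payoffs 3, 2, 4 → best response Bottom.
Player A against Y: payoffs 11, 2, 8 → best response Top.
Player A against Z: payoffs 3, 8, 12 → best response Bottom.
Player B against Top: payoffs 0, 4, 1, 8 → best response Z.
Player B against Middle: payoffs 7, 12, 2, 0 → best response X.
Player B against Bottom: payoffs 8, 0, 11, 4 → best response Y.
No profile is a mutual best response for all players.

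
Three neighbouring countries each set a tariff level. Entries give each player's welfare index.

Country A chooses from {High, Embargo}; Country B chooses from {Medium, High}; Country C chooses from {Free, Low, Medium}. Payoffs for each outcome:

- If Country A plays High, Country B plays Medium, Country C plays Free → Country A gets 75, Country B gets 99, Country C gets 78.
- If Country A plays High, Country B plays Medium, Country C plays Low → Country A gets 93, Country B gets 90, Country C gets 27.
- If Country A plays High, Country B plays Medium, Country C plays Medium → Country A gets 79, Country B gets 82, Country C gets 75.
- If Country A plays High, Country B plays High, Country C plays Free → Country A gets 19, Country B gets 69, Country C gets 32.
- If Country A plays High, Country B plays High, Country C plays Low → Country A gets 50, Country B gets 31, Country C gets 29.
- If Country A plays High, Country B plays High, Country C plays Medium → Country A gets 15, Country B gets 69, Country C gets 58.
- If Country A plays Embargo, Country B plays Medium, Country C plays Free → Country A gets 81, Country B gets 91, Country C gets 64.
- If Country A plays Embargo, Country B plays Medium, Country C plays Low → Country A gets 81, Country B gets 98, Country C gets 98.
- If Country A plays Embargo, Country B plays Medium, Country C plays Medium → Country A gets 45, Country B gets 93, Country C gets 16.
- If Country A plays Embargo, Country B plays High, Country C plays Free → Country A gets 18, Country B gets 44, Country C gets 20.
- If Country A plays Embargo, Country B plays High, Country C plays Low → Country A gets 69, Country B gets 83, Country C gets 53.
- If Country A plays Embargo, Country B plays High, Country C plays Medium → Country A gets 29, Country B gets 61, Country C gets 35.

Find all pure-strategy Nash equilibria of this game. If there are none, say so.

none

(High, Medium, Free): Country A can switch to Embargo (75 → 81). Not NE.
(High, Medium, Low): Country C can switch to Free (27 → 78). Not NE.
(High, Medium, Medium): Country C can switch to Free (75 → 78). Not NE.
(High, High, Free): Country B can switch to Medium (69 → 99). Not NE.
(High, High, Low): Country A can switch to Embargo (50 → 69). Not NE.
(High, High, Medium): Country A can switch to Embargo (15 → 29). Not NE.
(Embargo, Medium, Free): Country C can switch to Low (64 → 98). Not NE.
(Embargo, Medium, Low): Country A can switch to High (81 → 93). Not NE.
(The remaining 4 profiles each have a profitable deviation by the same check.)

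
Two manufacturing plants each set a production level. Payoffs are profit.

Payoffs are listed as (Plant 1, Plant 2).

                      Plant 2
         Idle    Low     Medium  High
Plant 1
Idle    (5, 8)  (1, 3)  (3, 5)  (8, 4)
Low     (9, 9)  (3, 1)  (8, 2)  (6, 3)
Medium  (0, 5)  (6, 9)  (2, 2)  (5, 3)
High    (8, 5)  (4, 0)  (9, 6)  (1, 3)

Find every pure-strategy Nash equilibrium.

(Low, Idle) and (Medium, Low) and (High, Medium)

Mark each player's best response to every combination of opponents' strategies; a profile where every player is best-responding is a pure Nash equilibrium.
Plant 1 against Idle: payoffs 5, 9, 0, 8 → best response Low.
Plant 1 against Low: payoffs 1, 3, 6, 4 → best response Medium.
Plant 1 against Medium: payoffs 3, 8, 2, 9 → best response High.
Plant 1 against High: payoffs 8, 6, 5, 1 → best response Idle.
Plant 2 against Idle: payoffs 8, 3, 5, 4 → best response Idle.
Plant 2 against Low: payoffs 9, 1, 2, 3 → best response Idle.
Plant 2 against Medium: payoffs 5, 9, 2, 3 → best response Low.
Plant 2 against High: payoffs 5, 0, 6, 3 → best response Medium.
Mutual best responses: (Low, Idle); (Medium, Low); (High, Medium).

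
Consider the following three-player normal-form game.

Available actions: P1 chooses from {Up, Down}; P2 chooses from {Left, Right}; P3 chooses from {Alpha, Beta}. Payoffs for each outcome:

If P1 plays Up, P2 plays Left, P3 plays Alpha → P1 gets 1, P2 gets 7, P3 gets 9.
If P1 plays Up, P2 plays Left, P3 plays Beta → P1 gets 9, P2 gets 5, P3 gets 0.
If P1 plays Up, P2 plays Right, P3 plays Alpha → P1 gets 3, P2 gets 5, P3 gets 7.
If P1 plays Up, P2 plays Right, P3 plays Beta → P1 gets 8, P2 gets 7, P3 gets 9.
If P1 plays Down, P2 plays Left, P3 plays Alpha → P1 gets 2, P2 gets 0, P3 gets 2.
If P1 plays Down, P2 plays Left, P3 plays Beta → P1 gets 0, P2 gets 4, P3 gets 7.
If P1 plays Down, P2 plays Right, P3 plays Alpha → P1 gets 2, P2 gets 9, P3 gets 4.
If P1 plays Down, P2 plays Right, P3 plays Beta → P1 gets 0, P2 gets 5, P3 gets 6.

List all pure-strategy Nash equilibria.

For each strategy profile, look for a profitable unilateral deviation.
(Up, Left, Alpha): P1 can switch to Down (1 → 2). Not NE.
(Up, Left, Beta): P2 can switch to Right (5 → 7). Not NE.
(Up, Right, Alpha): P2 can switch to Left (5 → 7). Not NE.
(Up, Right, Beta): P1 gets 8, best alternative 0; P2 gets 7, best alternative 5; P3 gets 9, best alternative 7. No profitable deviation — NE.
(Down, Left, Alpha): P2 can switch to Right (0 → 9). Not NE.
(Down, Left, Beta): P1 can switch to Up (0 → 9). Not NE.
(Down, Right, Alpha): P1 can switch to Up (2 → 3). Not NE.
(Down, Right, Beta): P1 can switch to Up (0 → 8). Not NE.

Pure NE: (Up, Right, Beta)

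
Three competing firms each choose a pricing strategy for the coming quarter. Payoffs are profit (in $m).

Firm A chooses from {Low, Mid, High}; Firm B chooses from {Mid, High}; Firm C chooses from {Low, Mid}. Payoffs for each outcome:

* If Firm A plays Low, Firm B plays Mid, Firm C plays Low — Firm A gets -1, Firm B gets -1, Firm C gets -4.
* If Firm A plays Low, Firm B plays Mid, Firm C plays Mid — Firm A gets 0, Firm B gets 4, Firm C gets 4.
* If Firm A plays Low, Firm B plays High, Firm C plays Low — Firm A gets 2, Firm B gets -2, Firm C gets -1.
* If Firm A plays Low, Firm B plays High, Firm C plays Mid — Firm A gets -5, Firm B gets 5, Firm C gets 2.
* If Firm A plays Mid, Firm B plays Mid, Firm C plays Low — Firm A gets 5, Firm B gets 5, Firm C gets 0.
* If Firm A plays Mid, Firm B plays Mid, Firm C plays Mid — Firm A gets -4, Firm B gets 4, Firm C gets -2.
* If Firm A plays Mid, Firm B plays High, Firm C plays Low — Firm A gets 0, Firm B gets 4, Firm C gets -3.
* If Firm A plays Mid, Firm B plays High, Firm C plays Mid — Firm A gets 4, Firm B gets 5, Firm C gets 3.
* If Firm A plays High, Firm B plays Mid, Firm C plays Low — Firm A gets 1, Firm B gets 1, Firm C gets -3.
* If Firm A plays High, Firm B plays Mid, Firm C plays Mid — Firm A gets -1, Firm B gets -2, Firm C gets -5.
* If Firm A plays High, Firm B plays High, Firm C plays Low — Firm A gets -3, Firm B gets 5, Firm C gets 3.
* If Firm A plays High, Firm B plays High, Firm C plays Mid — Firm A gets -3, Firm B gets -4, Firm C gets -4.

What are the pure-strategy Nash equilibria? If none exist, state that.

The pure Nash equilibria are (Mid, Mid, Low); (Mid, High, Mid).

Check each profile: it is a Nash equilibrium iff no player can strictly gain by switching unilaterally.
(Low, Mid, Low): Firm A can switch to Mid (-1 → 5). Not NE.
(Low, Mid, Mid): Firm B can switch to High (4 → 5). Not NE.
(Low, High, Low): Firm B can switch to Mid (-2 → -1). Not NE.
(Low, High, Mid): Firm A can switch to Mid (-5 → 4). Not NE.
(Mid, Mid, Low): Firm A gets 5, best alternative 1; Firm B gets 5, best alternative 4; Firm C gets 0, best alternative -2. No profitable deviation — NE.
(Mid, Mid, Mid): Firm A can switch to Low (-4 → 0). Not NE.
(Mid, High, Low): Firm A can switch to Low (0 → 2). Not NE.
(Mid, High, Mid): Firm A gets 4, best alternative -3; Firm B gets 5, best alternative 4; Firm C gets 3, best alternative -3. No profitable deviation — NE.
(High, Mid, Low): Firm A can switch to Mid (1 → 5). Not NE.
(High, Mid, Mid): Firm A can switch to Low (-1 → 0). Not NE.
(High, High, Low): Firm A can switch to Low (-3 → 2). Not NE.
(High, High, Mid): Firm A can switch to Mid (-3 → 4). Not NE.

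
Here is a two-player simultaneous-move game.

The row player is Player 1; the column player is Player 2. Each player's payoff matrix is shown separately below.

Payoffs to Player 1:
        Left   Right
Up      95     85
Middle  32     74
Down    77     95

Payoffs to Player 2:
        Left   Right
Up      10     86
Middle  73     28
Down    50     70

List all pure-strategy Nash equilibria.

Player 1 against Left: payoffs 95, 32, 77 → best response Up.
Player 1 against Right: payoffs 85, 74, 95 → best response Down.
Player 2 against Up: payoffs 10, 86 → best response Right.
Player 2 against Middle: payoffs 73, 28 → best response Left.
Player 2 against Down: payoffs 50, 70 → best response Right.
Mutual best responses: (Down, Right).

Pure NE: (Down, Right)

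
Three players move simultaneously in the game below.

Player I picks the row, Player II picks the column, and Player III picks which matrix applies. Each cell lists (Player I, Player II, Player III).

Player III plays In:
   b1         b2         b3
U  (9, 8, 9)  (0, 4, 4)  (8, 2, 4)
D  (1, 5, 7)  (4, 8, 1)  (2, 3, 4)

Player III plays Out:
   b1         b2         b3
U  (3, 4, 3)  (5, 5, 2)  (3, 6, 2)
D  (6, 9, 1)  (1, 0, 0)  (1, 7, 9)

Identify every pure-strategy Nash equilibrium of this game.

Player I against (b1, In): payoffs 9, 1 → best response U.
Player I against (b1, Out): payoffs 3, 6 → best response D.
Player I against (b2, In): payoffs 0, 4 → best response D.
Player I against (b2, Out): payoffs 5, 1 → best response U.
Player I against (b3, In): payoffs 8, 2 → best response U.
Player I against (b3, Out): payoffs 3, 1 → best response U.
Player II against (U, In): payoffs 8, 4, 2 → best response b1.
Player II against (U, Out): payoffs 4, 5, 6 → best response b3.
Player II against (D, In): payoffs 5, 8, 3 → best response b2.
Player II against (D, Out): payoffs 9, 0, 7 → best response b1.
Player III against (U, b1): payoffs 9, 3 → best response In.
Player III against (U, b2): payoffs 4, 2 → best response In.
Player III against (U, b3): payoffs 4, 2 → best response In.
Player III against (D, b1): payoffs 7, 1 → best response In.
Player III against (D, b2): payoffs 1, 0 → best response In.
Player III against (D, b3): payoffs 4, 9 → best response Out.
Mutual best responses: (U, b1, In); (D, b2, In).

Pure-strategy Nash equilibria: (U, b1, In) and (D, b2, In)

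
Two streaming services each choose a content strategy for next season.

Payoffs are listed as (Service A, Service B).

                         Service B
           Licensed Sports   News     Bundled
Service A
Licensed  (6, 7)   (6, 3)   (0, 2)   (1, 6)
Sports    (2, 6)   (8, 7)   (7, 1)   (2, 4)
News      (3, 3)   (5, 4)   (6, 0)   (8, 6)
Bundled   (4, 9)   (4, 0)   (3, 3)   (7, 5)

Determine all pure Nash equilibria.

Pure-strategy Nash equilibria: (Licensed, Licensed); (Sports, Sports); (News, Bundled)

Service A against Licensed: payoffs 6, 2, 3, 4 → best response Licensed.
Service A against Sports: payoffs 6, 8, 5, 4 → best response Sports.
Service A against News: payoffs 0, 7, 6, 3 → best response Sports.
Service A against Bundled: payoffs 1, 2, 8, 7 → best response News.
Service B against Licensed: payoffs 7, 3, 2, 6 → best response Licensed.
Service B against Sports: payoffs 6, 7, 1, 4 → best response Sports.
Service B against News: payoffs 3, 4, 0, 6 → best response Bundled.
Service B against Bundled: payoffs 9, 0, 3, 5 → best response Licensed.
Mutual best responses: (Licensed, Licensed); (Sports, Sports); (News, Bundled).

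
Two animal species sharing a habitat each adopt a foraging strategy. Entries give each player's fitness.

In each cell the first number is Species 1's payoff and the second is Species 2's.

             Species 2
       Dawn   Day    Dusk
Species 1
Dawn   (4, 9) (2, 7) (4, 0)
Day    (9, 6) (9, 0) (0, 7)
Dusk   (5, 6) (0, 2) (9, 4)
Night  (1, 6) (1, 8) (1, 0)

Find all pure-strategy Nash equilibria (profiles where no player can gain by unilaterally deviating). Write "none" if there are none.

(Dawn, Dawn): Species 1 can switch to Day (4 → 9). Not NE.
(Dawn, Day): Species 1 can switch to Day (2 → 9). Not NE.
(Dawn, Dusk): Species 1 can switch to Dusk (4 → 9). Not NE.
(Day, Dawn): Species 2 can switch to Dusk (6 → 7). Not NE.
(Day, Day): Species 2 can switch to Dawn (0 → 6). Not NE.
(Day, Dusk): Species 1 can switch to Dawn (0 → 4). Not NE.
(Dusk, Dawn): Species 1 can switch to Day (5 → 9). Not NE.
(Dusk, Day): Species 1 can switch to Dawn (0 → 2). Not NE.
(The remaining 4 profiles each have a profitable deviation by the same check.)

There is no pure-strategy Nash equilibrium.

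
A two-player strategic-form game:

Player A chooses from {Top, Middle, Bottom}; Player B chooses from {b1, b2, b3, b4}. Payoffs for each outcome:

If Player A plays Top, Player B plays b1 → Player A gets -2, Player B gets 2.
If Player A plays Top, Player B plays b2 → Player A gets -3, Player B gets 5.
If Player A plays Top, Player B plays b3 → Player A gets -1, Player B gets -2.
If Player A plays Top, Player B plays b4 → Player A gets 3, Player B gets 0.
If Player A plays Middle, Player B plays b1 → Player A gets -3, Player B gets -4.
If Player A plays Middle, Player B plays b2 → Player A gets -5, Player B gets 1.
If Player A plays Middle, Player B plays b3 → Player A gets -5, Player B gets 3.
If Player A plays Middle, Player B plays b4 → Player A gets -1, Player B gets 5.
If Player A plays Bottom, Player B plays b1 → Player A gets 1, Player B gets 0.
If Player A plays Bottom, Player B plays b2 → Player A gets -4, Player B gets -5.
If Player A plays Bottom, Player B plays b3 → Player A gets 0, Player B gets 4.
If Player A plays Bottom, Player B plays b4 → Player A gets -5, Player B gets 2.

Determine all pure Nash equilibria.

The pure Nash equilibria are (Top, b2) and (Bottom, b3).

Player A against b1: payoffs -2, -3, 1 → best response Bottom.
Player A against b2: payoffs -3, -5, -4 → best response Top.
Player A against b3: payoffs -1, -5, 0 → best response Bottom.
Player A against b4: payoffs 3, -1, -5 → best response Top.
Player B against Top: payoffs 2, 5, -2, 0 → best response b2.
Player B against Middle: payoffs -4, 1, 3, 5 → best response b4.
Player B against Bottom: payoffs 0, -5, 4, 2 → best response b3.
Mutual best responses: (Top, b2); (Bottom, b3).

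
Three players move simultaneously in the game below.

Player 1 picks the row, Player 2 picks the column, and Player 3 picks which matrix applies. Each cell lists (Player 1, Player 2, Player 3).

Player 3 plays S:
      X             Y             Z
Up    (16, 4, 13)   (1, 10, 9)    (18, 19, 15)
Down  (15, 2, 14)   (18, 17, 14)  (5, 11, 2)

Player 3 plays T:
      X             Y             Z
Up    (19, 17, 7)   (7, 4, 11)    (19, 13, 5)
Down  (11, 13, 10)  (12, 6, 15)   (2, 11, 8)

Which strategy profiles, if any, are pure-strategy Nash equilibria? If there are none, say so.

(Up, X, S): Player 2 can switch to Y (4 → 10). Not NE.
(Up, X, T): Player 3 can switch to S (7 → 13). Not NE.
(Up, Y, S): Player 1 can switch to Down (1 → 18). Not NE.
(Up, Y, T): Player 1 can switch to Down (7 → 12). Not NE.
(Up, Z, S): Player 1 gets 18, best alternative 5; Player 2 gets 19, best alternative 10; Player 3 gets 15, best alternative 5. No profitable deviation — NE.
(Up, Z, T): Player 2 can switch to X (13 → 17). Not NE.
(Down, X, S): Player 1 can switch to Up (15 → 16). Not NE.
(Down, X, T): Player 1 can switch to Up (11 → 19). Not NE.
(Down, Y, S): Player 3 can switch to T (14 → 15). Not NE.
(Down, Y, T): Player 2 can switch to X (6 → 13). Not NE.
(Down, Z, S): Player 1 can switch to Up (5 → 18). Not NE.
(The remaining 1 profile has a profitable deviation by the same check.)

(Up, Z, S)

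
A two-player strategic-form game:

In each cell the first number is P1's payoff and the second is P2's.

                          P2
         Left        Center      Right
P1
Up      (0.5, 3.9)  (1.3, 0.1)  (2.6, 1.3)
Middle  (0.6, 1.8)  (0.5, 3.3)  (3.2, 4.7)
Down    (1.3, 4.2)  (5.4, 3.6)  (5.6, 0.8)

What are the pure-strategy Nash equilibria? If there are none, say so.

Pure NE: (Down, Left)

P1 against Left: payoffs 0.5, 0.6, 1.3 → best response Down.
P1 against Center: payoffs 1.3, 0.5, 5.4 → best response Down.
P1 against Right: payoffs 2.6, 3.2, 5.6 → best response Down.
P2 against Up: payoffs 3.9, 0.1, 1.3 → best response Left.
P2 against Middle: payoffs 1.8, 3.3, 4.7 → best response Right.
P2 against Down: payoffs 4.2, 3.6, 0.8 → best response Left.
Mutual best responses: (Down, Left).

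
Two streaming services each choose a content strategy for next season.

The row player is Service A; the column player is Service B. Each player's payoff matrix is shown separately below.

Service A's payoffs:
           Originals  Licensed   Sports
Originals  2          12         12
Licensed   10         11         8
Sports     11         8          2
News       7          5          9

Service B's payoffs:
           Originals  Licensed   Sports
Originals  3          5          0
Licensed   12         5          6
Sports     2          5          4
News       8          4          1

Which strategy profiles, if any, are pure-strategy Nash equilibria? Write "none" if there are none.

Pure NE: (Originals, Licensed)

Service A against Originals: payoffs 2, 10, 11, 7 → best response Sports.
Service A against Licensed: payoffs 12, 11, 8, 5 → best response Originals.
Service A against Sports: payoffs 12, 8, 2, 9 → best response Originals.
Service B against Originals: payoffs 3, 5, 0 → best response Licensed.
Service B against Licensed: payoffs 12, 5, 6 → best response Originals.
Service B against Sports: payoffs 2, 5, 4 → best response Licensed.
Service B against News: payoffs 8, 4, 1 → best response Originals.
Mutual best responses: (Originals, Licensed).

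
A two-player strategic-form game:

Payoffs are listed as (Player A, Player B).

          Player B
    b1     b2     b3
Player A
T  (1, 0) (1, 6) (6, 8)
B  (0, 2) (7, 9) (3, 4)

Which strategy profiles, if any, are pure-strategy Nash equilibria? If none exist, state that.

Player A against b1: payoffs 1, 0 → best response T.
Player A against b2: payoffs 1, 7 → best response B.
Player A against b3: payoffs 6, 3 → best response T.
Player B against T: payoffs 0, 6, 8 → best response b3.
Player B against B: payoffs 2, 9, 4 → best response b2.
Mutual best responses: (T, b3); (B, b2).

The pure Nash equilibria are (T, b3), (B, b2).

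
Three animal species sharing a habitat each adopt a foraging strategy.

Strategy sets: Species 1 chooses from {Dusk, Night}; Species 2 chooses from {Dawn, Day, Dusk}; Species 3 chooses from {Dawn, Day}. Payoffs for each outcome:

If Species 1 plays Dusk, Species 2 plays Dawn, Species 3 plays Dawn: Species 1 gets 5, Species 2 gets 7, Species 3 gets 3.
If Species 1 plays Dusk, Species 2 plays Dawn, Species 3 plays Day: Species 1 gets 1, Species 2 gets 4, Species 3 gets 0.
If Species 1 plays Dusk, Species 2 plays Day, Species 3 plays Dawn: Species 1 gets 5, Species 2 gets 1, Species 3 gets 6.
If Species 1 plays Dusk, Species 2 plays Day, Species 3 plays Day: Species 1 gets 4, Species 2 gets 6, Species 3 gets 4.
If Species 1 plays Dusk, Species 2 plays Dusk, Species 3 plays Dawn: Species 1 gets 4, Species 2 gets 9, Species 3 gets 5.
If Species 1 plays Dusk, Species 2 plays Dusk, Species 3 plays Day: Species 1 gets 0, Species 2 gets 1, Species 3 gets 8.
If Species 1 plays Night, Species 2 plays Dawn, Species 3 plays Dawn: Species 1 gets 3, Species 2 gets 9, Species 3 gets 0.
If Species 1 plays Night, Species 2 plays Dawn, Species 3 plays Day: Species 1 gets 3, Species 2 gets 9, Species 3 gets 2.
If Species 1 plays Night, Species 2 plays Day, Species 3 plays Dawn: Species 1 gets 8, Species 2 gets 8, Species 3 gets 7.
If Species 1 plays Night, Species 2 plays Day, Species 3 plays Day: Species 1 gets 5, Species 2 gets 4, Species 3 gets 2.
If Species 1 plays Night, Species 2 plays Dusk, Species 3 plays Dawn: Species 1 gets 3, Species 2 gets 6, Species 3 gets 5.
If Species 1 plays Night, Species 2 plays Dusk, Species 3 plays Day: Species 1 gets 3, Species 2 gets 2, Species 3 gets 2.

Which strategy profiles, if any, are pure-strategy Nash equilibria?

The unique pure-strategy Nash equilibrium is (Night, Dawn, Day).

For each player, find the best response to each opponent profile; mutual best responses are the pure NE.
Species 1 against (Dawn, Dawn): payoffs 5, 3 → best response Dusk.
Species 1 against (Dawn, Day): payoffs 1, 3 → best response Night.
Species 1 against (Day, Dawn): payoffs 5, 8 → best response Night.
Species 1 against (Day, Day): payoffs 4, 5 → best response Night.
Species 1 against (Dusk, Dawn): payoffs 4, 3 → best response Dusk.
Species 1 against (Dusk, Day): payoffs 0, 3 → best response Night.
Species 2 against (Dusk, Dawn): payoffs 7, 1, 9 → best response Dusk.
Species 2 against (Dusk, Day): payoffs 4, 6, 1 → best response Day.
Species 2 against (Night, Dawn): payoffs 9, 8, 6 → best response Dawn.
Species 2 against (Night, Day): payoffs 9, 4, 2 → best response Dawn.
Species 3 against (Dusk, Dawn): payoffs 3, 0 → best response Dawn.
Species 3 against (Dusk, Day): payoffs 6, 4 → best response Dawn.
Species 3 against (Dusk, Dusk): payoffs 5, 8 → best response Day.
Species 3 against (Night, Dawn): payoffs 0, 2 → best response Day.
Species 3 against (Night, Day): payoffs 7, 2 → best response Dawn.
Species 3 against (Night, Dusk): payoffs 5, 2 → best response Dawn.
Mutual best responses: (Night, Dawn, Day).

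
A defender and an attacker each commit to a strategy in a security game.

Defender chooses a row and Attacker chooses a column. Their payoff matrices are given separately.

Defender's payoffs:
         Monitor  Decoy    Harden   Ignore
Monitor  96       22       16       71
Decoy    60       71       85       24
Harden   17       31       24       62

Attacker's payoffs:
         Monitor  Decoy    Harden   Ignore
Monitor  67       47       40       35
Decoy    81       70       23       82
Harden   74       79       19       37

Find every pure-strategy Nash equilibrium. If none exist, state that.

Defender against Monitor: payoffs 96, 60, 17 → best response Monitor.
Defender against Decoy: payoffs 22, 71, 31 → best response Decoy.
Defender against Harden: payoffs 16, 85, 24 → best response Decoy.
Defender against Ignore: payoffs 71, 24, 62 → best response Monitor.
Attacker against Monitor: payoffs 67, 47, 40, 35 → best response Monitor.
Attacker against Decoy: payoffs 81, 70, 23, 82 → best response Ignore.
Attacker against Harden: payoffs 74, 79, 19, 37 → best response Decoy.
Mutual best responses: (Monitor, Monitor).

Pure NE: (Monitor, Monitor)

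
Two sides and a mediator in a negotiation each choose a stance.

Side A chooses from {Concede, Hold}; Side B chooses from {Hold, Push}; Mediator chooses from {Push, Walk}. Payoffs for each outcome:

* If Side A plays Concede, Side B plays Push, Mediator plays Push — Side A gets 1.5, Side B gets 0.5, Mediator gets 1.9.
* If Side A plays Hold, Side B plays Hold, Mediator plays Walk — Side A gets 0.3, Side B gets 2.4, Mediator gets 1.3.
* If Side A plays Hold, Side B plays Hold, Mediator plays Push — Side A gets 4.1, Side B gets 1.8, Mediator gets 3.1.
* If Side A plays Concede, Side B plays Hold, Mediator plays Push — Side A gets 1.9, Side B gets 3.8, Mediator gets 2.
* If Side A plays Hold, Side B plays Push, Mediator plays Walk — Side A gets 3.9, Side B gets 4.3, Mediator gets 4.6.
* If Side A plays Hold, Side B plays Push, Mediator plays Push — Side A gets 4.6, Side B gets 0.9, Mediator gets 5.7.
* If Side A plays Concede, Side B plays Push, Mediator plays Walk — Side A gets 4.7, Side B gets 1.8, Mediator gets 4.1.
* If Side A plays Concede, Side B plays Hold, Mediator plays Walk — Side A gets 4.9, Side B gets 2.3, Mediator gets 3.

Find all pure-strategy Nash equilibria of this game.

Side A against (Hold, Push): payoffs 1.9, 4.1 → best response Hold.
Side A against (Hold, Walk): payoffs 4.9, 0.3 → best response Concede.
Side A against (Push, Push): payoffs 1.5, 4.6 → best response Hold.
Side A against (Push, Walk): payoffs 4.7, 3.9 → best response Concede.
Side B against (Concede, Push): payoffs 3.8, 0.5 → best response Hold.
Side B against (Concede, Walk): payoffs 2.3, 1.8 → best response Hold.
Side B against (Hold, Push): payoffs 1.8, 0.9 → best response Hold.
Side B against (Hold, Walk): payoffs 2.4, 4.3 → best response Push.
Mediator against (Concede, Hold): payoffs 2, 3 → best response Walk.
Mediator against (Concede, Push): payoffs 1.9, 4.1 → best response Walk.
Mediator against (Hold, Hold): payoffs 3.1, 1.3 → best response Push.
Mediator against (Hold, Push): payoffs 5.7, 4.6 → best response Push.
Mutual best responses: (Concede, Hold, Walk); (Hold, Hold, Push).

Pure-strategy Nash equilibria: (Concede, Hold, Walk), (Hold, Hold, Push)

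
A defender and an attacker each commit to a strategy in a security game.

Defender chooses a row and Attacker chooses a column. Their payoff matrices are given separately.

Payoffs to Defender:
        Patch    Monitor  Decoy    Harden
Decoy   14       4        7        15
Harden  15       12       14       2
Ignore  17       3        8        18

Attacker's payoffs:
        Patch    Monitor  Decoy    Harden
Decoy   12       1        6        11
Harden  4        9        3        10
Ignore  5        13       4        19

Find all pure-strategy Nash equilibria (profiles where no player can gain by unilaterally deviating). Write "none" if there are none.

The unique pure-strategy Nash equilibrium is (Ignore, Harden).

(Decoy, Patch): Defender can switch to Harden (14 → 15). Not NE.
(Decoy, Monitor): Defender can switch to Harden (4 → 12). Not NE.
(Decoy, Decoy): Defender can switch to Harden (7 → 14). Not NE.
(Decoy, Harden): Defender can switch to Ignore (15 → 18). Not NE.
(Harden, Patch): Defender can switch to Ignore (15 → 17). Not NE.
(Harden, Monitor): Attacker can switch to Harden (9 → 10). Not NE.
(Harden, Decoy): Attacker can switch to Patch (3 → 4). Not NE.
(Harden, Harden): Defender can switch to Decoy (2 → 15). Not NE.
(Ignore, Patch): Attacker can switch to Monitor (5 → 13). Not NE.
(Ignore, Monitor): Defender can switch to Decoy (3 → 4). Not NE.
(Ignore, Harden): Defender gets 18, best alternative 15; Attacker gets 19, best alternative 13. No profitable deviation — NE.
(The remaining 1 profile has a profitable deviation by the same check.)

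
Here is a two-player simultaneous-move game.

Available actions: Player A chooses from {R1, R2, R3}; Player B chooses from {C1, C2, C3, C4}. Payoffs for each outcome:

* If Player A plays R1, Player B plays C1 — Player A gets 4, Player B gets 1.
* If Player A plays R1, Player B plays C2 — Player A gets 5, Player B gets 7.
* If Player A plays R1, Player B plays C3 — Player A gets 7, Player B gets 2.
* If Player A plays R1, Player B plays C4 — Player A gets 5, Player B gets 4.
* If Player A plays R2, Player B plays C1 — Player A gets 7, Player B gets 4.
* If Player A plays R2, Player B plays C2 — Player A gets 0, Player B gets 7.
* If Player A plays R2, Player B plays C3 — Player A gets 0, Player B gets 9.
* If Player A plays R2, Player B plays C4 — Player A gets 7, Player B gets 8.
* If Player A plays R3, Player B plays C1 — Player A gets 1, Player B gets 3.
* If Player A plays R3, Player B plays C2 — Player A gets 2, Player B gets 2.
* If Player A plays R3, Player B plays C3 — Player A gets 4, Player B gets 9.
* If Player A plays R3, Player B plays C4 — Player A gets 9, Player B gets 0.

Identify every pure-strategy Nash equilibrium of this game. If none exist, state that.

Check each profile: it is a Nash equilibrium iff no player can strictly gain by switching unilaterally.
(R1, C1): Player A can switch to R2 (4 → 7). Not NE.
(R1, C2): Player A gets 5, best alternative 2; Player B gets 7, best alternative 4. No profitable deviation — NE.
(R1, C3): Player B can switch to C2 (2 → 7). Not NE.
(R1, C4): Player A can switch to R2 (5 → 7). Not NE.
(R2, C1): Player B can switch to C2 (4 → 7). Not NE.
(R2, C2): Player A can switch to R1 (0 → 5). Not NE.
(R2, C3): Player A can switch to R1 (0 → 7). Not NE.
(R2, C4): Player A can switch to R3 (7 → 9). Not NE.
(R3, C1): Player A can switch to R1 (1 → 4). Not NE.
(The remaining 3 profiles each have a profitable deviation by the same check.)

(R1, C2)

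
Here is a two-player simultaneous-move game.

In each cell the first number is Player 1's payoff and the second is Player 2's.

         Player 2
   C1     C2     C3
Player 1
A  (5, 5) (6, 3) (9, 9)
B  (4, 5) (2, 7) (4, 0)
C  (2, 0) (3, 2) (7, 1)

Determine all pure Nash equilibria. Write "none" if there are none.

The unique pure-strategy Nash equilibrium is (A, C3).

Player 1 against C1: payoffs 5, 4, 2 → best response A.
Player 1 against C2: payoffs 6, 2, 3 → best response A.
Player 1 against C3: payoffs 9, 4, 7 → best response A.
Player 2 against A: payoffs 5, 3, 9 → best response C3.
Player 2 against B: payoffs 5, 7, 0 → best response C2.
Player 2 against C: payoffs 0, 2, 1 → best response C2.
Mutual best responses: (A, C3).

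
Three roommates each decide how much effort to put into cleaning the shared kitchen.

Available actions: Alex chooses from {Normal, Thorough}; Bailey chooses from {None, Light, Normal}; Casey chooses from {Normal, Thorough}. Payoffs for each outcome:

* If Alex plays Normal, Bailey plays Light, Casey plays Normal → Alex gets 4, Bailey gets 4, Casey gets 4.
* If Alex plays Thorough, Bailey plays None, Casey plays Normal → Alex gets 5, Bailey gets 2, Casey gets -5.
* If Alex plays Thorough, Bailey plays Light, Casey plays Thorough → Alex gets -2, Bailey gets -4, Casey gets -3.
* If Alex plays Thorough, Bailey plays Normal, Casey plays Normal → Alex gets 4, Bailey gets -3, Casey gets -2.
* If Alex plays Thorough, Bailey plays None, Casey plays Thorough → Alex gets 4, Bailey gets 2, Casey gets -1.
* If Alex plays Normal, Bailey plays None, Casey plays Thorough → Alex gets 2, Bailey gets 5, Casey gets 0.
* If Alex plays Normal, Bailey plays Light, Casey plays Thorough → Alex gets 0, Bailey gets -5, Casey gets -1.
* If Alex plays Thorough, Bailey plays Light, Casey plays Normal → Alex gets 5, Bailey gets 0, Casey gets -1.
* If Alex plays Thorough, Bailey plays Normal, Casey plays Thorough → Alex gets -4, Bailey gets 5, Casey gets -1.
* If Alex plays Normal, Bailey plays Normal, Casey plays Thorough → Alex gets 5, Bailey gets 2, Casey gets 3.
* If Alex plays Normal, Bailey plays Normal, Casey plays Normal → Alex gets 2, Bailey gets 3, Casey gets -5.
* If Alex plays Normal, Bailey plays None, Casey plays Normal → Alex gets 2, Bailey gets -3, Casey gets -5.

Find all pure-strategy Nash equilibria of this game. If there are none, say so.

No pure-strategy Nash equilibrium.

Mark each player's best response to every combination of opponents' strategies; a profile where every player is best-responding is a pure Nash equilibrium.
Alex against (None, Normal): payoffs 2, 5 → best response Thorough.
Alex against (None, Thorough): payoffs 2, 4 → best response Thorough.
Alex against (Light, Normal): payoffs 4, 5 → best response Thorough.
Alex against (Light, Thorough): payoffs 0, -2 → best response Normal.
Alex against (Normal, Normal): payoffs 2, 4 → best response Thorough.
Alex against (Normal, Thorough): payoffs 5, -4 → best response Normal.
Bailey against (Normal, Normal): payoffs -3, 4, 3 → best response Light.
Bailey against (Normal, Thorough): payoffs 5, -5, 2 → best response None.
Bailey against (Thorough, Normal): payoffs 2, 0, -3 → best response None.
Bailey against (Thorough, Thorough): payoffs 2, -4, 5 → best response Normal.
Casey against (Normal, None): payoffs -5, 0 → best response Thorough.
Casey against (Normal, Light): payoffs 4, -1 → best response Normal.
Casey against (Normal, Normal): payoffs -5, 3 → best response Thorough.
Casey against (Thorough, None): payoffs -5, -1 → best response Thorough.
Casey against (Thorough, Light): payoffs -1, -3 → best response Normal.
Casey against (Thorough, Normal): payoffs -2, -1 → best response Thorough.
No profile is a mutual best response for all players.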